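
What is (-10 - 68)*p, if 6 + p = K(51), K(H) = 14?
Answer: -624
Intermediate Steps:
p = 8 (p = -6 + 14 = 8)
(-10 - 68)*p = (-10 - 68)*8 = -78*8 = -624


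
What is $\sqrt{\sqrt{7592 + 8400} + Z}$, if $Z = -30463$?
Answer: $\sqrt{-30463 + 2 \sqrt{3998}} \approx 174.17 i$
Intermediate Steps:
$\sqrt{\sqrt{7592 + 8400} + Z} = \sqrt{\sqrt{7592 + 8400} - 30463} = \sqrt{\sqrt{15992} - 30463} = \sqrt{2 \sqrt{3998} - 30463} = \sqrt{-30463 + 2 \sqrt{3998}}$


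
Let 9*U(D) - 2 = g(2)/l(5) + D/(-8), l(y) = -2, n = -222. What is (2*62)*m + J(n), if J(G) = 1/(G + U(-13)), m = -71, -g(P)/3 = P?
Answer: -140256596/15931 ≈ -8804.0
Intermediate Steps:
g(P) = -3*P
U(D) = 5/9 - D/72 (U(D) = 2/9 + (-3*2/(-2) + D/(-8))/9 = 2/9 + (-6*(-½) + D*(-⅛))/9 = 2/9 + (3 - D/8)/9 = 2/9 + (⅓ - D/72) = 5/9 - D/72)
J(G) = 1/(53/72 + G) (J(G) = 1/(G + (5/9 - 1/72*(-13))) = 1/(G + (5/9 + 13/72)) = 1/(G + 53/72) = 1/(53/72 + G))
(2*62)*m + J(n) = (2*62)*(-71) + 72/(53 + 72*(-222)) = 124*(-71) + 72/(53 - 15984) = -8804 + 72/(-15931) = -8804 + 72*(-1/15931) = -8804 - 72/15931 = -140256596/15931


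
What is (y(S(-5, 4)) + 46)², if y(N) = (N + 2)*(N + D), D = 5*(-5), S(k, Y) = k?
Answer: 18496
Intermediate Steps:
D = -25
y(N) = (-25 + N)*(2 + N) (y(N) = (N + 2)*(N - 25) = (2 + N)*(-25 + N) = (-25 + N)*(2 + N))
(y(S(-5, 4)) + 46)² = ((-50 + (-5)² - 23*(-5)) + 46)² = ((-50 + 25 + 115) + 46)² = (90 + 46)² = 136² = 18496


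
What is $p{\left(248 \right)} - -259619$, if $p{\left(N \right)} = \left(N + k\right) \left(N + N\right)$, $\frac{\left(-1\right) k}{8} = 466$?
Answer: $-1466461$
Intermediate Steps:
$k = -3728$ ($k = \left(-8\right) 466 = -3728$)
$p{\left(N \right)} = 2 N \left(-3728 + N\right)$ ($p{\left(N \right)} = \left(N - 3728\right) \left(N + N\right) = \left(-3728 + N\right) 2 N = 2 N \left(-3728 + N\right)$)
$p{\left(248 \right)} - -259619 = 2 \cdot 248 \left(-3728 + 248\right) - -259619 = 2 \cdot 248 \left(-3480\right) + 259619 = -1726080 + 259619 = -1466461$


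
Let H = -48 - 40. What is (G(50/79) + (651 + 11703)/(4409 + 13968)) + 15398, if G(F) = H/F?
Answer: 7010656548/459425 ≈ 15260.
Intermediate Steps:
H = -88
G(F) = -88/F
(G(50/79) + (651 + 11703)/(4409 + 13968)) + 15398 = (-88/(50/79) + (651 + 11703)/(4409 + 13968)) + 15398 = (-88/(50*(1/79)) + 12354/18377) + 15398 = (-88/50/79 + 12354*(1/18377)) + 15398 = (-88*79/50 + 12354/18377) + 15398 = (-3476/25 + 12354/18377) + 15398 = -63569602/459425 + 15398 = 7010656548/459425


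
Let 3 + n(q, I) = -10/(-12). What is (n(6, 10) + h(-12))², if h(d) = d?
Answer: 7225/36 ≈ 200.69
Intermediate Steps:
n(q, I) = -13/6 (n(q, I) = -3 - 10/(-12) = -3 - 10*(-1/12) = -3 + ⅚ = -13/6)
(n(6, 10) + h(-12))² = (-13/6 - 12)² = (-85/6)² = 7225/36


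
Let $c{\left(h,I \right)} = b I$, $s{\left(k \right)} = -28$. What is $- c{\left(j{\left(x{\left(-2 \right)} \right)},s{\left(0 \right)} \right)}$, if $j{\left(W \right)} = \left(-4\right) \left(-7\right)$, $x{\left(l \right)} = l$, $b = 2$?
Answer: $56$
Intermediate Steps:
$j{\left(W \right)} = 28$
$c{\left(h,I \right)} = 2 I$
$- c{\left(j{\left(x{\left(-2 \right)} \right)},s{\left(0 \right)} \right)} = - 2 \left(-28\right) = \left(-1\right) \left(-56\right) = 56$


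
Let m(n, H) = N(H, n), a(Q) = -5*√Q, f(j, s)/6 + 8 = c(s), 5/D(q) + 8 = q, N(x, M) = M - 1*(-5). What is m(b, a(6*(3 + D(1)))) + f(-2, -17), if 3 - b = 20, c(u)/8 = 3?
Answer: 84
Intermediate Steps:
N(x, M) = 5 + M (N(x, M) = M + 5 = 5 + M)
D(q) = 5/(-8 + q)
c(u) = 24 (c(u) = 8*3 = 24)
f(j, s) = 96 (f(j, s) = -48 + 6*24 = -48 + 144 = 96)
b = -17 (b = 3 - 1*20 = 3 - 20 = -17)
m(n, H) = 5 + n
m(b, a(6*(3 + D(1)))) + f(-2, -17) = (5 - 17) + 96 = -12 + 96 = 84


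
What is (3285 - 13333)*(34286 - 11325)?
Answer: -230712128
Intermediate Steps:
(3285 - 13333)*(34286 - 11325) = -10048*22961 = -230712128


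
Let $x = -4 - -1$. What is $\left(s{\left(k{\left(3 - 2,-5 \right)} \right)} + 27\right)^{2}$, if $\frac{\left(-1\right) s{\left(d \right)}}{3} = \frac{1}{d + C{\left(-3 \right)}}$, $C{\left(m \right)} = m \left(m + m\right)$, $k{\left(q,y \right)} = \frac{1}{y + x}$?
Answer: $\frac{14722569}{20449} \approx 719.96$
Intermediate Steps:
$x = -3$ ($x = -4 + 1 = -3$)
$k{\left(q,y \right)} = \frac{1}{-3 + y}$ ($k{\left(q,y \right)} = \frac{1}{y - 3} = \frac{1}{-3 + y}$)
$C{\left(m \right)} = 2 m^{2}$ ($C{\left(m \right)} = m 2 m = 2 m^{2}$)
$s{\left(d \right)} = - \frac{3}{18 + d}$ ($s{\left(d \right)} = - \frac{3}{d + 2 \left(-3\right)^{2}} = - \frac{3}{d + 2 \cdot 9} = - \frac{3}{d + 18} = - \frac{3}{18 + d}$)
$\left(s{\left(k{\left(3 - 2,-5 \right)} \right)} + 27\right)^{2} = \left(- \frac{3}{18 + \frac{1}{-3 - 5}} + 27\right)^{2} = \left(- \frac{3}{18 + \frac{1}{-8}} + 27\right)^{2} = \left(- \frac{3}{18 - \frac{1}{8}} + 27\right)^{2} = \left(- \frac{3}{\frac{143}{8}} + 27\right)^{2} = \left(\left(-3\right) \frac{8}{143} + 27\right)^{2} = \left(- \frac{24}{143} + 27\right)^{2} = \left(\frac{3837}{143}\right)^{2} = \frac{14722569}{20449}$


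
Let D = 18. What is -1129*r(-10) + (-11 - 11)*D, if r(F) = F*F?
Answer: -113296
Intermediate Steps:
r(F) = F**2
-1129*r(-10) + (-11 - 11)*D = -1129*(-10)**2 + (-11 - 11)*18 = -1129*100 - 22*18 = -112900 - 396 = -113296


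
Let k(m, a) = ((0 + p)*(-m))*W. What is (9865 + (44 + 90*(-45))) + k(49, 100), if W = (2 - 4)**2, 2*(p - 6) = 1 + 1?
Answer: 4487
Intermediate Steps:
p = 7 (p = 6 + (1 + 1)/2 = 6 + (1/2)*2 = 6 + 1 = 7)
W = 4 (W = (-2)**2 = 4)
k(m, a) = -28*m (k(m, a) = ((0 + 7)*(-m))*4 = (7*(-m))*4 = -7*m*4 = -28*m)
(9865 + (44 + 90*(-45))) + k(49, 100) = (9865 + (44 + 90*(-45))) - 28*49 = (9865 + (44 - 4050)) - 1372 = (9865 - 4006) - 1372 = 5859 - 1372 = 4487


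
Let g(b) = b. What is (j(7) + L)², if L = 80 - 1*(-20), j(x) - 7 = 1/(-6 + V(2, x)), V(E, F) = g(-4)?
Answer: 1142761/100 ≈ 11428.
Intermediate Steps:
V(E, F) = -4
j(x) = 69/10 (j(x) = 7 + 1/(-6 - 4) = 7 + 1/(-10) = 7 - ⅒ = 69/10)
L = 100 (L = 80 + 20 = 100)
(j(7) + L)² = (69/10 + 100)² = (1069/10)² = 1142761/100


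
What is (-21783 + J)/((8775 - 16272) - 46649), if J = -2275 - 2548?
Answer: 13303/27073 ≈ 0.49137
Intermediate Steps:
J = -4823
(-21783 + J)/((8775 - 16272) - 46649) = (-21783 - 4823)/((8775 - 16272) - 46649) = -26606/(-7497 - 46649) = -26606/(-54146) = -26606*(-1/54146) = 13303/27073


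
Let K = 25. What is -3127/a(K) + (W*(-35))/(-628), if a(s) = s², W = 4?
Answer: -469064/98125 ≈ -4.7803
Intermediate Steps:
-3127/a(K) + (W*(-35))/(-628) = -3127/(25²) + (4*(-35))/(-628) = -3127/625 - 140*(-1/628) = -3127*1/625 + 35/157 = -3127/625 + 35/157 = -469064/98125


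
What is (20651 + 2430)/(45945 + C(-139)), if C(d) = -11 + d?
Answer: 23081/45795 ≈ 0.50401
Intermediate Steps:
(20651 + 2430)/(45945 + C(-139)) = (20651 + 2430)/(45945 + (-11 - 139)) = 23081/(45945 - 150) = 23081/45795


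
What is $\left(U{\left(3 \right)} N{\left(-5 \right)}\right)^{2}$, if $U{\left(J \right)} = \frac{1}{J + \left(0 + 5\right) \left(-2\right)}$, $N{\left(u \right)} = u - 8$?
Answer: $\frac{169}{49} \approx 3.449$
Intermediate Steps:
$N{\left(u \right)} = -8 + u$ ($N{\left(u \right)} = u - 8 = -8 + u$)
$U{\left(J \right)} = \frac{1}{-10 + J}$ ($U{\left(J \right)} = \frac{1}{J + 5 \left(-2\right)} = \frac{1}{J - 10} = \frac{1}{-10 + J}$)
$\left(U{\left(3 \right)} N{\left(-5 \right)}\right)^{2} = \left(\frac{-8 - 5}{-10 + 3}\right)^{2} = \left(\frac{1}{-7} \left(-13\right)\right)^{2} = \left(\left(- \frac{1}{7}\right) \left(-13\right)\right)^{2} = \left(\frac{13}{7}\right)^{2} = \frac{169}{49}$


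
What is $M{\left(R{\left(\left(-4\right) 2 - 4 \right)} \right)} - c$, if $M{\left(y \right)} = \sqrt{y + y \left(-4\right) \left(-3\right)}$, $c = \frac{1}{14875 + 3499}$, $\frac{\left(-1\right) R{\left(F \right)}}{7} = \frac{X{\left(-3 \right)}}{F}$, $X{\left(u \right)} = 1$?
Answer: $- \frac{1}{18374} + \frac{\sqrt{273}}{6} \approx 2.7537$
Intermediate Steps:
$R{\left(F \right)} = - \frac{7}{F}$ ($R{\left(F \right)} = - 7 \cdot 1 \frac{1}{F} = - \frac{7}{F}$)
$c = \frac{1}{18374} \approx 5.4425 \cdot 10^{-5}$
$M{\left(y \right)} = \sqrt{13} \sqrt{y}$ ($M{\left(y \right)} = \sqrt{y + - 4 y \left(-3\right)} = \sqrt{y + 12 y} = \sqrt{13 y} = \sqrt{13} \sqrt{y}$)
$M{\left(R{\left(\left(-4\right) 2 - 4 \right)} \right)} - c = \sqrt{13} \sqrt{- \frac{7}{\left(-4\right) 2 - 4}} - \frac{1}{18374} = \sqrt{13} \sqrt{- \frac{7}{-8 - 4}} - \frac{1}{18374} = \sqrt{13} \sqrt{- \frac{7}{-12}} - \frac{1}{18374} = \sqrt{13} \sqrt{\left(-7\right) \left(- \frac{1}{12}\right)} - \frac{1}{18374} = \sqrt{13} \sqrt{\frac{7}{12}} - \frac{1}{18374} = \sqrt{13} \frac{\sqrt{21}}{6} - \frac{1}{18374} = \frac{\sqrt{273}}{6} - \frac{1}{18374} = - \frac{1}{18374} + \frac{\sqrt{273}}{6}$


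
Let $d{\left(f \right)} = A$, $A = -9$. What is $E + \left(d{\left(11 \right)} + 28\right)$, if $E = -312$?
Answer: $-293$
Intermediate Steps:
$d{\left(f \right)} = -9$
$E + \left(d{\left(11 \right)} + 28\right) = -312 + \left(-9 + 28\right) = -312 + 19 = -293$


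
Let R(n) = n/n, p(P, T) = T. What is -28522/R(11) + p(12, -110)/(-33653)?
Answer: -959850756/33653 ≈ -28522.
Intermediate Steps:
R(n) = 1
-28522/R(11) + p(12, -110)/(-33653) = -28522/1 - 110/(-33653) = -28522*1 - 110*(-1/33653) = -28522 + 110/33653 = -959850756/33653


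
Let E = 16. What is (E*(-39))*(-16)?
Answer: 9984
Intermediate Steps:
(E*(-39))*(-16) = (16*(-39))*(-16) = -624*(-16) = 9984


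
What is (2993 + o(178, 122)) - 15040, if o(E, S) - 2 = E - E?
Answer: -12045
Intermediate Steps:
o(E, S) = 2 (o(E, S) = 2 + (E - E) = 2 + 0 = 2)
(2993 + o(178, 122)) - 15040 = (2993 + 2) - 15040 = 2995 - 15040 = -12045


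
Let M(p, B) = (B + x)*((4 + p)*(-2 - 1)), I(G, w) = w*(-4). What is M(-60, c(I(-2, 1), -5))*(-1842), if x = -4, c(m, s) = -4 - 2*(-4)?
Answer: 0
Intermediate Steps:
I(G, w) = -4*w
c(m, s) = 4 (c(m, s) = -4 + 8 = 4)
M(p, B) = (-12 - 3*p)*(-4 + B) (M(p, B) = (B - 4)*((4 + p)*(-2 - 1)) = (-4 + B)*((4 + p)*(-3)) = (-4 + B)*(-12 - 3*p) = (-12 - 3*p)*(-4 + B))
M(-60, c(I(-2, 1), -5))*(-1842) = (48 - 12*4 + 12*(-60) - 3*4*(-60))*(-1842) = (48 - 48 - 720 + 720)*(-1842) = 0*(-1842) = 0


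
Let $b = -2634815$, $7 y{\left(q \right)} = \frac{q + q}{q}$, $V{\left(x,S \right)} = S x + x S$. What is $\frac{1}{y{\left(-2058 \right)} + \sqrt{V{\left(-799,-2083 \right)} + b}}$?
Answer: $- \frac{14}{33997127} + \frac{147 \sqrt{77091}}{33997127} \approx 0.0012001$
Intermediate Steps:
$V{\left(x,S \right)} = 2 S x$ ($V{\left(x,S \right)} = S x + S x = 2 S x$)
$y{\left(q \right)} = \frac{2}{7}$ ($y{\left(q \right)} = \frac{\left(q + q\right) \frac{1}{q}}{7} = \frac{2 q \frac{1}{q}}{7} = \frac{1}{7} \cdot 2 = \frac{2}{7}$)
$\frac{1}{y{\left(-2058 \right)} + \sqrt{V{\left(-799,-2083 \right)} + b}} = \frac{1}{\frac{2}{7} + \sqrt{2 \left(-2083\right) \left(-799\right) - 2634815}} = \frac{1}{\frac{2}{7} + \sqrt{3328634 - 2634815}} = \frac{1}{\frac{2}{7} + \sqrt{693819}} = \frac{1}{\frac{2}{7} + 3 \sqrt{77091}}$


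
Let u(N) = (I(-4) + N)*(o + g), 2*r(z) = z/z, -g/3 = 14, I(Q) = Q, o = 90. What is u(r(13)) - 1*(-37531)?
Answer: 37363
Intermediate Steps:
g = -42 (g = -3*14 = -42)
r(z) = ½ (r(z) = (z/z)/2 = (½)*1 = ½)
u(N) = -192 + 48*N (u(N) = (-4 + N)*(90 - 42) = (-4 + N)*48 = -192 + 48*N)
u(r(13)) - 1*(-37531) = (-192 + 48*(½)) - 1*(-37531) = (-192 + 24) + 37531 = -168 + 37531 = 37363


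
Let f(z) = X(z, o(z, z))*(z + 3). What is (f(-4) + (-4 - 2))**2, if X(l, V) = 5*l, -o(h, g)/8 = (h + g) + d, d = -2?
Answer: 196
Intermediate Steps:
o(h, g) = 16 - 8*g - 8*h (o(h, g) = -8*((h + g) - 2) = -8*((g + h) - 2) = -8*(-2 + g + h) = 16 - 8*g - 8*h)
f(z) = 5*z*(3 + z) (f(z) = (5*z)*(z + 3) = (5*z)*(3 + z) = 5*z*(3 + z))
(f(-4) + (-4 - 2))**2 = (5*(-4)*(3 - 4) + (-4 - 2))**2 = (5*(-4)*(-1) - 6)**2 = (20 - 6)**2 = 14**2 = 196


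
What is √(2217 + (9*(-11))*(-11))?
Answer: √3306 ≈ 57.498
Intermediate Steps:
√(2217 + (9*(-11))*(-11)) = √(2217 - 99*(-11)) = √(2217 + 1089) = √3306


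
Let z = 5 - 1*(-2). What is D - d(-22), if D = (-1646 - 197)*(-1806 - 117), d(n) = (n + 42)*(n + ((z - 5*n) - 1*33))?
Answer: 3542849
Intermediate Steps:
z = 7 (z = 5 + 2 = 7)
d(n) = (-26 - 4*n)*(42 + n) (d(n) = (n + 42)*(n + ((7 - 5*n) - 1*33)) = (42 + n)*(n + ((7 - 5*n) - 33)) = (42 + n)*(n + (-26 - 5*n)) = (42 + n)*(-26 - 4*n) = (-26 - 4*n)*(42 + n))
D = 3544089 (D = -1843*(-1923) = 3544089)
D - d(-22) = 3544089 - (-1092 - 194*(-22) - 4*(-22)²) = 3544089 - (-1092 + 4268 - 4*484) = 3544089 - (-1092 + 4268 - 1936) = 3544089 - 1*1240 = 3544089 - 1240 = 3542849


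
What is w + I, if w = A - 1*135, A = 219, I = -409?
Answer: -325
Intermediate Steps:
w = 84 (w = 219 - 1*135 = 219 - 135 = 84)
w + I = 84 - 409 = -325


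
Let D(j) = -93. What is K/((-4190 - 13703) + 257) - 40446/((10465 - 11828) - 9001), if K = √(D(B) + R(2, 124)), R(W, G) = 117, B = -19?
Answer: 20223/5182 - √6/8818 ≈ 3.9023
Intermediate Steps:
K = 2*√6 (K = √(-93 + 117) = √24 = 2*√6 ≈ 4.8990)
K/((-4190 - 13703) + 257) - 40446/((10465 - 11828) - 9001) = (2*√6)/((-4190 - 13703) + 257) - 40446/((10465 - 11828) - 9001) = (2*√6)/(-17893 + 257) - 40446/(-1363 - 9001) = (2*√6)/(-17636) - 40446/(-10364) = (2*√6)*(-1/17636) - 40446*(-1/10364) = -√6/8818 + 20223/5182 = 20223/5182 - √6/8818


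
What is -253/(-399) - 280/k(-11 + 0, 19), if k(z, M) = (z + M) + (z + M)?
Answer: -13459/798 ≈ -16.866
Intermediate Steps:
k(z, M) = 2*M + 2*z (k(z, M) = (M + z) + (M + z) = 2*M + 2*z)
-253/(-399) - 280/k(-11 + 0, 19) = -253/(-399) - 280/(2*19 + 2*(-11 + 0)) = -253*(-1/399) - 280/(38 + 2*(-11)) = 253/399 - 280/(38 - 22) = 253/399 - 280/16 = 253/399 - 280*1/16 = 253/399 - 35/2 = -13459/798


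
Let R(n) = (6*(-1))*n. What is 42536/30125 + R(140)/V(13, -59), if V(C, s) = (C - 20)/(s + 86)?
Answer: 97647536/30125 ≈ 3241.4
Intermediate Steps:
R(n) = -6*n
V(C, s) = (-20 + C)/(86 + s)
42536/30125 + R(140)/V(13, -59) = 42536/30125 + (-6*140)/(((-20 + 13)/(86 - 59))) = 42536*(1/30125) - 840/(-7/27) = 42536/30125 - 840/((1/27)*(-7)) = 42536/30125 - 840/(-7/27) = 42536/30125 - 840*(-27/7) = 42536/30125 + 3240 = 97647536/30125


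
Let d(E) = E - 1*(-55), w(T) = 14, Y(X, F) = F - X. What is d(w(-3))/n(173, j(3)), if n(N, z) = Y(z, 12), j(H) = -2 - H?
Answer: 69/17 ≈ 4.0588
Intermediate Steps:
n(N, z) = 12 - z
d(E) = 55 + E (d(E) = E + 55 = 55 + E)
d(w(-3))/n(173, j(3)) = (55 + 14)/(12 - (-2 - 1*3)) = 69/(12 - (-2 - 3)) = 69/(12 - 1*(-5)) = 69/(12 + 5) = 69/17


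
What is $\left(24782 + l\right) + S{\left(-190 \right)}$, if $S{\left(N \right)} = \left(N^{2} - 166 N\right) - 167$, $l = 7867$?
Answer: $100122$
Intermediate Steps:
$S{\left(N \right)} = -167 + N^{2} - 166 N$
$\left(24782 + l\right) + S{\left(-190 \right)} = \left(24782 + 7867\right) - \left(-31373 - 36100\right) = 32649 + \left(-167 + 36100 + 31540\right) = 32649 + 67473 = 100122$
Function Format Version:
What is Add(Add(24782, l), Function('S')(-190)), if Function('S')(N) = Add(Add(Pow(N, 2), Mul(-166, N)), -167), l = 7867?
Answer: 100122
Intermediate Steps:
Function('S')(N) = Add(-167, Pow(N, 2), Mul(-166, N))
Add(Add(24782, l), Function('S')(-190)) = Add(Add(24782, 7867), Add(-167, Pow(-190, 2), Mul(-166, -190))) = Add(32649, Add(-167, 36100, 31540)) = Add(32649, 67473) = 100122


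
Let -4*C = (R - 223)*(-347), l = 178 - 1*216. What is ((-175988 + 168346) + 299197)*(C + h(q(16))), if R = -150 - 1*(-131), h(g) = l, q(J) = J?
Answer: -12263677965/2 ≈ -6.1318e+9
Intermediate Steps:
l = -38 (l = 178 - 216 = -38)
h(g) = -38
R = -19 (R = -150 + 131 = -19)
C = -41987/2 (C = -(-19 - 223)*(-347)/4 = -(-121)*(-347)/2 = -1/4*83974 = -41987/2 ≈ -20994.)
((-175988 + 168346) + 299197)*(C + h(q(16))) = ((-175988 + 168346) + 299197)*(-41987/2 - 38) = (-7642 + 299197)*(-42063/2) = 291555*(-42063/2) = -12263677965/2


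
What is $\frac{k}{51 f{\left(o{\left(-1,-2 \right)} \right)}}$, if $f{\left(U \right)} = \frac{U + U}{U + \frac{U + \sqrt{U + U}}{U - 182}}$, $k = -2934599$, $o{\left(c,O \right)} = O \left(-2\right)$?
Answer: $- \frac{173141341}{6052} + \frac{2934599 \sqrt{2}}{36312} \approx -28495.0$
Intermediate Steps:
$o{\left(c,O \right)} = - 2 O$
$f{\left(U \right)} = \frac{2 U}{U + \frac{U + \sqrt{2} \sqrt{U}}{-182 + U}}$ ($f{\left(U \right)} = \frac{2 U}{U + \frac{U + \sqrt{2 U}}{-182 + U}} = \frac{2 U}{U + \frac{U + \sqrt{2} \sqrt{U}}{-182 + U}}$)
$\frac{k}{51 f{\left(o{\left(-1,-2 \right)} \right)}} = - \frac{2934599}{51 \frac{2 \left(\left(-2\right) \left(-2\right)\right) \left(-182 - -4\right)}{\left(\left(-2\right) \left(-2\right)\right)^{2} - 181 \left(\left(-2\right) \left(-2\right)\right) + \sqrt{2} \sqrt{\left(-2\right) \left(-2\right)}}} = - \frac{2934599}{51 \cdot 2 \cdot 4 \frac{1}{4^{2} - 724 + \sqrt{2} \sqrt{4}} \left(-182 + 4\right)} = - \frac{2934599}{51 \cdot 2 \cdot 4 \frac{1}{16 - 724 + \sqrt{2} \cdot 2} \left(-178\right)} = - \frac{2934599}{51 \cdot 2 \cdot 4 \frac{1}{16 - 724 + 2 \sqrt{2}} \left(-178\right)} = - \frac{2934599}{51 \cdot 2 \cdot 4 \frac{1}{-708 + 2 \sqrt{2}} \left(-178\right)} = - \frac{2934599}{51 \left(- \frac{1424}{-708 + 2 \sqrt{2}}\right)} = - \frac{2934599}{\left(-72624\right) \frac{1}{-708 + 2 \sqrt{2}}} = - 2934599 \left(\frac{59}{6052} - \frac{\sqrt{2}}{36312}\right) = - \frac{173141341}{6052} + \frac{2934599 \sqrt{2}}{36312}$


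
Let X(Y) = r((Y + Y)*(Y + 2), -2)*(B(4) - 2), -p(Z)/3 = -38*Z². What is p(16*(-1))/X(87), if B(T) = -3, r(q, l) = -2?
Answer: 14592/5 ≈ 2918.4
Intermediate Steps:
p(Z) = 114*Z² (p(Z) = -(-114)*Z² = 114*Z²)
X(Y) = 10 (X(Y) = -2*(-3 - 2) = -2*(-5) = 10)
p(16*(-1))/X(87) = (114*(16*(-1))²)/10 = (114*(-16)²)*(⅒) = (114*256)*(⅒) = 29184*(⅒) = 14592/5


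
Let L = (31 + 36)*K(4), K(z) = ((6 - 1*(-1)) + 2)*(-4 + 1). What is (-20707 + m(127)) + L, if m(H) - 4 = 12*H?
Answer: -20988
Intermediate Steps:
K(z) = -27 (K(z) = ((6 + 1) + 2)*(-3) = (7 + 2)*(-3) = 9*(-3) = -27)
L = -1809 (L = (31 + 36)*(-27) = 67*(-27) = -1809)
m(H) = 4 + 12*H
(-20707 + m(127)) + L = (-20707 + (4 + 12*127)) - 1809 = (-20707 + (4 + 1524)) - 1809 = (-20707 + 1528) - 1809 = -19179 - 1809 = -20988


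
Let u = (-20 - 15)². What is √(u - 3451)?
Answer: I*√2226 ≈ 47.18*I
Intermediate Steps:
u = 1225 (u = (-35)² = 1225)
√(u - 3451) = √(1225 - 3451) = √(-2226) = I*√2226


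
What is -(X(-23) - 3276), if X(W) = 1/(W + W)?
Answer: 150697/46 ≈ 3276.0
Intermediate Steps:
X(W) = 1/(2*W)
-(X(-23) - 3276) = -((½)/(-23) - 3276) = -((½)*(-1/23) - 3276) = -(-1/46 - 3276) = -1*(-150697/46) = 150697/46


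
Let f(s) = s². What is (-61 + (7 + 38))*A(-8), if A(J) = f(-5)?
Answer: -400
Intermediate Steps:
A(J) = 25 (A(J) = (-5)² = 25)
(-61 + (7 + 38))*A(-8) = (-61 + (7 + 38))*25 = (-61 + 45)*25 = -16*25 = -400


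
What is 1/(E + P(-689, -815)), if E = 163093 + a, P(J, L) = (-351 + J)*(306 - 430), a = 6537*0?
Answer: 1/292053 ≈ 3.4240e-6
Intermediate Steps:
a = 0
P(J, L) = 43524 - 124*J (P(J, L) = (-351 + J)*(-124) = 43524 - 124*J)
E = 163093 (E = 163093 + 0 = 163093)
1/(E + P(-689, -815)) = 1/(163093 + (43524 - 124*(-689))) = 1/(163093 + (43524 + 85436)) = 1/(163093 + 128960) = 1/292053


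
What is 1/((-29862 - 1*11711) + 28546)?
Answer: -1/13027 ≈ -7.6764e-5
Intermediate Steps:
1/((-29862 - 1*11711) + 28546) = 1/((-29862 - 11711) + 28546) = 1/(-41573 + 28546) = 1/(-13027) = -1/13027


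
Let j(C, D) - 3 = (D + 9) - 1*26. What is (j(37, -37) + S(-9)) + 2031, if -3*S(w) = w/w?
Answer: 5939/3 ≈ 1979.7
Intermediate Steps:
j(C, D) = -14 + D (j(C, D) = 3 + ((D + 9) - 1*26) = 3 + ((9 + D) - 26) = 3 + (-17 + D) = -14 + D)
S(w) = -1/3 (S(w) = -w/(3*w) = -1/3*1 = -1/3)
(j(37, -37) + S(-9)) + 2031 = ((-14 - 37) - 1/3) + 2031 = (-51 - 1/3) + 2031 = -154/3 + 2031 = 5939/3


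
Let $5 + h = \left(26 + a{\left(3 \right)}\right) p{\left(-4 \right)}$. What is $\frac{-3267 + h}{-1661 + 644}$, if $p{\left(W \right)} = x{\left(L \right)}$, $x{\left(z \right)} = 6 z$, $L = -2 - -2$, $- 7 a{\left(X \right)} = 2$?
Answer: $\frac{3272}{1017} \approx 3.2173$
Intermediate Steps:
$a{\left(X \right)} = - \frac{2}{7}$ ($a{\left(X \right)} = \left(- \frac{1}{7}\right) 2 = - \frac{2}{7}$)
$L = 0$ ($L = -2 + 2 = 0$)
$p{\left(W \right)} = 0$ ($p{\left(W \right)} = 6 \cdot 0 = 0$)
$h = -5$ ($h = -5 + \left(26 - \frac{2}{7}\right) 0 = -5 + \frac{180}{7} \cdot 0 = -5 + 0 = -5$)
$\frac{-3267 + h}{-1661 + 644} = \frac{-3267 - 5}{-1661 + 644} = - \frac{3272}{-1017} = \left(-3272\right) \left(- \frac{1}{1017}\right) = \frac{3272}{1017}$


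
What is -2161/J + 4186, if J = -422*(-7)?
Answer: 12363283/2954 ≈ 4185.3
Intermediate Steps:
J = 2954
-2161/J + 4186 = -2161/2954 + 4186 = 12363283/2954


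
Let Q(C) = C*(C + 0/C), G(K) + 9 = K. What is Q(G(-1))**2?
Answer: 10000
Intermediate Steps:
G(K) = -9 + K
Q(C) = C**2 (Q(C) = C*(C + 0) = C*C = C**2)
Q(G(-1))**2 = ((-9 - 1)**2)**2 = ((-10)**2)**2 = 100**2 = 10000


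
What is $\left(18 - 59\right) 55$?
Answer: $-2255$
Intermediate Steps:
$\left(18 - 59\right) 55 = \left(-41\right) 55 = -2255$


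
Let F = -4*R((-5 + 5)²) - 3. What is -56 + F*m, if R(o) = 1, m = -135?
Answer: 889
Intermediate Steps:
F = -7 (F = -4*1 - 3 = -4 - 3 = -7)
-56 + F*m = -56 - 7*(-135) = -56 + 945 = 889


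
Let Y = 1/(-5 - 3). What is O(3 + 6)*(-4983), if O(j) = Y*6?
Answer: 14949/4 ≈ 3737.3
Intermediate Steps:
Y = -⅛ (Y = 1/(-8) = -⅛ ≈ -0.12500)
O(j) = -¾ (O(j) = -⅛*6 = -¾)
O(3 + 6)*(-4983) = -¾*(-4983) = 14949/4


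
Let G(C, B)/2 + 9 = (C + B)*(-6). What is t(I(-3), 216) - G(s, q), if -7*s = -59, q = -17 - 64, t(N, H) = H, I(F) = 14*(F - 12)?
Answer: -4458/7 ≈ -636.86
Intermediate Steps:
I(F) = -168 + 14*F (I(F) = 14*(-12 + F) = -168 + 14*F)
q = -81
s = 59/7 (s = -⅐*(-59) = 59/7 ≈ 8.4286)
G(C, B) = -18 - 12*B - 12*C (G(C, B) = -18 + 2*((C + B)*(-6)) = -18 + 2*((B + C)*(-6)) = -18 + 2*(-6*B - 6*C) = -18 + (-12*B - 12*C) = -18 - 12*B - 12*C)
t(I(-3), 216) - G(s, q) = 216 - (-18 - 12*(-81) - 12*59/7) = 216 - (-18 + 972 - 708/7) = 216 - 1*5970/7 = 216 - 5970/7 = -4458/7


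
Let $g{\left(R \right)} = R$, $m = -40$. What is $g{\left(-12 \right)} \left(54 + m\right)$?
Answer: $-168$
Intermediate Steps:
$g{\left(-12 \right)} \left(54 + m\right) = - 12 \left(54 - 40\right) = \left(-12\right) 14 = -168$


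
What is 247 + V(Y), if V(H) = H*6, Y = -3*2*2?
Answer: 175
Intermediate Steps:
Y = -12 (Y = -6*2 = -12)
V(H) = 6*H
247 + V(Y) = 247 + 6*(-12) = 247 - 72 = 175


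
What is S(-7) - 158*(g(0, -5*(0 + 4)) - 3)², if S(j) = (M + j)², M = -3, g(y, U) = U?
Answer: -83482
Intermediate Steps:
S(j) = (-3 + j)²
S(-7) - 158*(g(0, -5*(0 + 4)) - 3)² = (-3 - 7)² - 158*(-5*(0 + 4) - 3)² = (-10)² - 158*(-5*4 - 3)² = 100 - 158*(-20 - 3)² = 100 - 158*(-23)² = 100 - 158*529 = 100 - 83582 = -83482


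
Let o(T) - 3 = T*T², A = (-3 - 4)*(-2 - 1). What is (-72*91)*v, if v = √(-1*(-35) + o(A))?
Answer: -6552*√9299 ≈ -6.3182e+5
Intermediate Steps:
A = 21 (A = -7*(-3) = 21)
o(T) = 3 + T³ (o(T) = 3 + T*T² = 3 + T³)
v = √9299 (v = √(-1*(-35) + (3 + 21³)) = √(35 + (3 + 9261)) = √(35 + 9264) = √9299 ≈ 96.431)
(-72*91)*v = (-72*91)*√9299 = -6552*√9299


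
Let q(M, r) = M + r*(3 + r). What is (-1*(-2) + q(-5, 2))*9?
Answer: 63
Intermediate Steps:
(-1*(-2) + q(-5, 2))*9 = (-1*(-2) + (-5 + 2**2 + 3*2))*9 = (2 + (-5 + 4 + 6))*9 = (2 + 5)*9 = 7*9 = 63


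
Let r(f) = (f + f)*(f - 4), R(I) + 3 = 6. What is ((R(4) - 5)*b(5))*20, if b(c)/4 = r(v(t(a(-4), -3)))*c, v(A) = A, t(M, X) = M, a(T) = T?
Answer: -51200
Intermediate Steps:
R(I) = 3 (R(I) = -3 + 6 = 3)
r(f) = 2*f*(-4 + f) (r(f) = (2*f)*(-4 + f) = 2*f*(-4 + f))
b(c) = 256*c (b(c) = 4*((2*(-4)*(-4 - 4))*c) = 4*((2*(-4)*(-8))*c) = 4*(64*c) = 256*c)
((R(4) - 5)*b(5))*20 = ((3 - 5)*(256*5))*20 = -2*1280*20 = -2560*20 = -51200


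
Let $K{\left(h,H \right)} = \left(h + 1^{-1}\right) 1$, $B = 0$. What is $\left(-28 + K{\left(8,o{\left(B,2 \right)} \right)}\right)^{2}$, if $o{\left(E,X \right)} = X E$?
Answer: $361$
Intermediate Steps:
$o{\left(E,X \right)} = E X$
$K{\left(h,H \right)} = 1 + h$ ($K{\left(h,H \right)} = \left(h + 1\right) 1 = \left(1 + h\right) 1 = 1 + h$)
$\left(-28 + K{\left(8,o{\left(B,2 \right)} \right)}\right)^{2} = \left(-28 + \left(1 + 8\right)\right)^{2} = \left(-28 + 9\right)^{2} = \left(-19\right)^{2} = 361$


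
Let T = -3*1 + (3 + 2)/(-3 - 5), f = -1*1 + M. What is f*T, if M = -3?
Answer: 29/2 ≈ 14.500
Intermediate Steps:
f = -4 (f = -1*1 - 3 = -1 - 3 = -4)
T = -29/8 (T = -3 + 5/(-8) = -3 + 5*(-⅛) = -3 - 5/8 = -29/8 ≈ -3.6250)
f*T = -4*(-29/8) = 29/2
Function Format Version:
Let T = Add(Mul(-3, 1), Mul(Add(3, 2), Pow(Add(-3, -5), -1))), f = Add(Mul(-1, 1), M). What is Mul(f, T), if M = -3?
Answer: Rational(29, 2) ≈ 14.500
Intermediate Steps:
f = -4 (f = Add(Mul(-1, 1), -3) = Add(-1, -3) = -4)
T = Rational(-29, 8) (T = Add(-3, Mul(5, Pow(-8, -1))) = Add(-3, Mul(5, Rational(-1, 8))) = Add(-3, Rational(-5, 8)) = Rational(-29, 8) ≈ -3.6250)
Mul(f, T) = Mul(-4, Rational(-29, 8)) = Rational(29, 2)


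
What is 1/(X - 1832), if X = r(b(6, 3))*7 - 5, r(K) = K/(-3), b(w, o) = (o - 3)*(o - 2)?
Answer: -1/1837 ≈ -0.00054437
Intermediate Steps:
b(w, o) = (-3 + o)*(-2 + o)
r(K) = -K/3 (r(K) = K*(-⅓) = -K/3)
X = -5 (X = -(6 + 3² - 5*3)/3*7 - 5 = -(6 + 9 - 15)/3*7 - 5 = -⅓*0*7 - 5 = 0*7 - 5 = 0 - 5 = -5)
1/(X - 1832) = 1/(-5 - 1832) = 1/(-1837) = -1/1837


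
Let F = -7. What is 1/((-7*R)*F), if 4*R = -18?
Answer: -2/441 ≈ -0.0045351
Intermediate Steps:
R = -9/2 (R = (¼)*(-18) = -9/2 ≈ -4.5000)
1/((-7*R)*F) = 1/(-7*(-9/2)*(-7)) = 1/((63/2)*(-7)) = 1/(-441/2) = -2/441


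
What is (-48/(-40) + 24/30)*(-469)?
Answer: -938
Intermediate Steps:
(-48/(-40) + 24/30)*(-469) = (-48*(-1/40) + 24*(1/30))*(-469) = (6/5 + ⅘)*(-469) = 2*(-469) = -938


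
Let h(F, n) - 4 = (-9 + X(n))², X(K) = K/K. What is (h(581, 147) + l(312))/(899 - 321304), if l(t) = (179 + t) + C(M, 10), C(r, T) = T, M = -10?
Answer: -569/320405 ≈ -0.0017759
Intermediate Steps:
X(K) = 1
h(F, n) = 68 (h(F, n) = 4 + (-9 + 1)² = 4 + (-8)² = 4 + 64 = 68)
l(t) = 189 + t (l(t) = (179 + t) + 10 = 189 + t)
(h(581, 147) + l(312))/(899 - 321304) = (68 + (189 + 312))/(899 - 321304) = (68 + 501)/(-320405) = 569*(-1/320405) = -569/320405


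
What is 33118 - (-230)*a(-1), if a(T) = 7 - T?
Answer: 34958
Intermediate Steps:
33118 - (-230)*a(-1) = 33118 - (-230)*(7 - 1*(-1)) = 33118 - (-230)*(7 + 1) = 33118 - (-230)*8 = 33118 - 1*(-1840) = 33118 + 1840 = 34958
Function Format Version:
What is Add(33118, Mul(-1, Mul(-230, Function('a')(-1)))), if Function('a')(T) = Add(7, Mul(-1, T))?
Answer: 34958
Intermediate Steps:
Add(33118, Mul(-1, Mul(-230, Function('a')(-1)))) = Add(33118, Mul(-1, Mul(-230, Add(7, Mul(-1, -1))))) = Add(33118, Mul(-1, Mul(-230, Add(7, 1)))) = Add(33118, Mul(-1, Mul(-230, 8))) = Add(33118, Mul(-1, -1840)) = Add(33118, 1840) = 34958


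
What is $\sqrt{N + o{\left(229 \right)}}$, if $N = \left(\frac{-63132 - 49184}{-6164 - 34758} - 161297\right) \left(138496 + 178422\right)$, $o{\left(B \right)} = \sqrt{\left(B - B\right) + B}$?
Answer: $\frac{\sqrt{-436740469995331618 + 8543929 \sqrt{229}}}{2923} \approx 2.2609 \cdot 10^{5} i$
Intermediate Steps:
$o{\left(B \right)} = \sqrt{B}$ ($o{\left(B \right)} = \sqrt{0 + B} = \sqrt{B}$)
$N = - \frac{149415145396966}{2923}$ ($N = \left(- \frac{112316}{-40922} - 161297\right) 316918 = \left(\left(-112316\right) \left(- \frac{1}{40922}\right) - 161297\right) 316918 = \left(\frac{56158}{20461} - 161297\right) 316918 = \left(- \frac{3300241759}{20461}\right) 316918 = - \frac{149415145396966}{2923} \approx -5.1117 \cdot 10^{10}$)
$\sqrt{N + o{\left(229 \right)}} = \sqrt{- \frac{149415145396966}{2923} + \sqrt{229}}$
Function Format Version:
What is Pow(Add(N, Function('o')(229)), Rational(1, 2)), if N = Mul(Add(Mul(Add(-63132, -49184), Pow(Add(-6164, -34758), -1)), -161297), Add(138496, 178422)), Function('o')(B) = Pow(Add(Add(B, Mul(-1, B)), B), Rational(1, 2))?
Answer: Mul(Rational(1, 2923), Pow(Add(-436740469995331618, Mul(8543929, Pow(229, Rational(1, 2)))), Rational(1, 2))) ≈ Mul(2.2609e+5, I)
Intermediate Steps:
Function('o')(B) = Pow(B, Rational(1, 2)) (Function('o')(B) = Pow(Add(0, B), Rational(1, 2)) = Pow(B, Rational(1, 2)))
N = Rational(-149415145396966, 2923) (N = Mul(Add(Mul(-112316, Pow(-40922, -1)), -161297), 316918) = Mul(Add(Mul(-112316, Rational(-1, 40922)), -161297), 316918) = Mul(Add(Rational(56158, 20461), -161297), 316918) = Mul(Rational(-3300241759, 20461), 316918) = Rational(-149415145396966, 2923) ≈ -5.1117e+10)
Pow(Add(N, Function('o')(229)), Rational(1, 2)) = Pow(Add(Rational(-149415145396966, 2923), Pow(229, Rational(1, 2))), Rational(1, 2))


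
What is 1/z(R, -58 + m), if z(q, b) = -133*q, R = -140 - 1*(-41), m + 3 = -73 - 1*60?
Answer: 1/13167 ≈ 7.5947e-5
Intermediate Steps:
m = -136 (m = -3 + (-73 - 1*60) = -3 + (-73 - 60) = -3 - 133 = -136)
R = -99 (R = -140 + 41 = -99)
1/z(R, -58 + m) = 1/(-133*(-99)) = 1/13167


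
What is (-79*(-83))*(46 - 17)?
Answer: 190153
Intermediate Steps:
(-79*(-83))*(46 - 17) = 6557*29 = 190153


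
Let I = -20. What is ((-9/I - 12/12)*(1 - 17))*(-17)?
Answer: -748/5 ≈ -149.60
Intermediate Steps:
((-9/I - 12/12)*(1 - 17))*(-17) = ((-9/(-20) - 12/12)*(1 - 17))*(-17) = ((-9*(-1/20) - 12*1/12)*(-16))*(-17) = ((9/20 - 1)*(-16))*(-17) = -11/20*(-16)*(-17) = (44/5)*(-17) = -748/5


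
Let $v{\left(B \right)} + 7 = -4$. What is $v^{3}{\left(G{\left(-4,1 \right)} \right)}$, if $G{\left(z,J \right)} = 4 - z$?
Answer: $-1331$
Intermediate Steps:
$v{\left(B \right)} = -11$ ($v{\left(B \right)} = -7 - 4 = -11$)
$v^{3}{\left(G{\left(-4,1 \right)} \right)} = \left(-11\right)^{3} = -1331$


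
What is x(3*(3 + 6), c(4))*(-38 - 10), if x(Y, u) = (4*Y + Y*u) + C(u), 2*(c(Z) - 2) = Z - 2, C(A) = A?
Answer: -9216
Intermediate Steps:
c(Z) = 1 + Z/2 (c(Z) = 2 + (Z - 2)/2 = 2 + (-2 + Z)/2 = 2 + (-1 + Z/2) = 1 + Z/2)
x(Y, u) = u + 4*Y + Y*u (x(Y, u) = (4*Y + Y*u) + u = u + 4*Y + Y*u)
x(3*(3 + 6), c(4))*(-38 - 10) = ((1 + (½)*4) + 4*(3*(3 + 6)) + (3*(3 + 6))*(1 + (½)*4))*(-38 - 10) = ((1 + 2) + 4*(3*9) + (3*9)*(1 + 2))*(-48) = (3 + 4*27 + 27*3)*(-48) = (3 + 108 + 81)*(-48) = 192*(-48) = -9216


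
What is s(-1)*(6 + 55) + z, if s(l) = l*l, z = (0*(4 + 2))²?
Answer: 61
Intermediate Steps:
z = 0 (z = (0*6)² = 0² = 0)
s(l) = l²
s(-1)*(6 + 55) + z = (-1)²*(6 + 55) + 0 = 1*61 + 0 = 61 + 0 = 61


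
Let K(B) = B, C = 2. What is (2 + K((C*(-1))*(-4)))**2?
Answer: 100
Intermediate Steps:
(2 + K((C*(-1))*(-4)))**2 = (2 + (2*(-1))*(-4))**2 = (2 - 2*(-4))**2 = (2 + 8)**2 = 10**2 = 100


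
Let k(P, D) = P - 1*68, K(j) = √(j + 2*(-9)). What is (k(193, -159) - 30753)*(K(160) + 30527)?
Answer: -934980956 - 30628*√142 ≈ -9.3535e+8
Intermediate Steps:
K(j) = √(-18 + j) (K(j) = √(j - 18) = √(-18 + j))
k(P, D) = -68 + P (k(P, D) = P - 68 = -68 + P)
(k(193, -159) - 30753)*(K(160) + 30527) = ((-68 + 193) - 30753)*(√(-18 + 160) + 30527) = (125 - 30753)*(√142 + 30527) = -30628*(30527 + √142) = -934980956 - 30628*√142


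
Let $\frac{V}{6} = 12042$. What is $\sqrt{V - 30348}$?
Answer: $12 \sqrt{291} \approx 204.7$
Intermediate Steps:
$V = 72252$ ($V = 6 \cdot 12042 = 72252$)
$\sqrt{V - 30348} = \sqrt{72252 - 30348} = \sqrt{41904} = 12 \sqrt{291}$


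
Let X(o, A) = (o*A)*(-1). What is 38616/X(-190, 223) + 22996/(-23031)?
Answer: -42487712/487911735 ≈ -0.087081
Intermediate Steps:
X(o, A) = -A*o (X(o, A) = (A*o)*(-1) = -A*o)
38616/X(-190, 223) + 22996/(-23031) = 38616/((-1*223*(-190))) + 22996/(-23031) = 38616/42370 + 22996*(-1/23031) = 38616*(1/42370) - 22996/23031 = 19308/21185 - 22996/23031 = -42487712/487911735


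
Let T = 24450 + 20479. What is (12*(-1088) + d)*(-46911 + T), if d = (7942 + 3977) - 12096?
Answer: 26227806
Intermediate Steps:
d = -177 (d = 11919 - 12096 = -177)
T = 44929
(12*(-1088) + d)*(-46911 + T) = (12*(-1088) - 177)*(-46911 + 44929) = (-13056 - 177)*(-1982) = -13233*(-1982) = 26227806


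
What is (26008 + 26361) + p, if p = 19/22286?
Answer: 1167095553/22286 ≈ 52369.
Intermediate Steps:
p = 19/22286 (p = 19*(1/22286) = 19/22286 ≈ 0.00085255)
(26008 + 26361) + p = (26008 + 26361) + 19/22286 = 52369 + 19/22286 = 1167095553/22286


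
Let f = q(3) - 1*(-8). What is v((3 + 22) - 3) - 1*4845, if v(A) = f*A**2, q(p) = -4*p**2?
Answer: -18397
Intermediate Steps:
f = -28 (f = -4*3**2 - 1*(-8) = -4*9 + 8 = -36 + 8 = -28)
v(A) = -28*A**2
v((3 + 22) - 3) - 1*4845 = -28*((3 + 22) - 3)**2 - 1*4845 = -28*(25 - 3)**2 - 4845 = -28*22**2 - 4845 = -28*484 - 4845 = -13552 - 4845 = -18397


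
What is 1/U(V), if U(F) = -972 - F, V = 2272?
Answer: -1/3244 ≈ -0.00030826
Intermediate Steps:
1/U(V) = 1/(-972 - 1*2272) = 1/(-972 - 2272) = 1/(-3244) = -1/3244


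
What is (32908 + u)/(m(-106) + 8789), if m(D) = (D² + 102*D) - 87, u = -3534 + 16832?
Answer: 2567/507 ≈ 5.0631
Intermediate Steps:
u = 13298
m(D) = -87 + D² + 102*D
(32908 + u)/(m(-106) + 8789) = (32908 + 13298)/((-87 + (-106)² + 102*(-106)) + 8789) = 46206/((-87 + 11236 - 10812) + 8789) = 46206/(337 + 8789) = 46206/9126 = 46206*(1/9126) = 2567/507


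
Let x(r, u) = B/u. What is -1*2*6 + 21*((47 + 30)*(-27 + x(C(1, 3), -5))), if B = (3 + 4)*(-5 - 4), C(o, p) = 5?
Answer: -116484/5 ≈ -23297.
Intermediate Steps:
B = -63 (B = 7*(-9) = -63)
x(r, u) = -63/u
-1*2*6 + 21*((47 + 30)*(-27 + x(C(1, 3), -5))) = -1*2*6 + 21*((47 + 30)*(-27 - 63/(-5))) = -2*6 + 21*(77*(-27 - 63*(-1/5))) = -12 + 21*(77*(-27 + 63/5)) = -12 + 21*(77*(-72/5)) = -12 + 21*(-5544/5) = -12 - 116424/5 = -116484/5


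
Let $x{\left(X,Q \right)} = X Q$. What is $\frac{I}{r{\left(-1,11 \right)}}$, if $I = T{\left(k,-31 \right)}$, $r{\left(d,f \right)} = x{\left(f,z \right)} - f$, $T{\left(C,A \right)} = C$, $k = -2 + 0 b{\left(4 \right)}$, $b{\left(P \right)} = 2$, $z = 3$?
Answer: $- \frac{1}{11} \approx -0.090909$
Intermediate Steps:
$x{\left(X,Q \right)} = Q X$
$k = -2$ ($k = -2 + 0 \cdot 2 = -2 + 0 = -2$)
$r{\left(d,f \right)} = 2 f$ ($r{\left(d,f \right)} = 3 f - f = 2 f$)
$I = -2$
$\frac{I}{r{\left(-1,11 \right)}} = - \frac{2}{2 \cdot 11} = - \frac{2}{22} = \left(-2\right) \frac{1}{22} = - \frac{1}{11}$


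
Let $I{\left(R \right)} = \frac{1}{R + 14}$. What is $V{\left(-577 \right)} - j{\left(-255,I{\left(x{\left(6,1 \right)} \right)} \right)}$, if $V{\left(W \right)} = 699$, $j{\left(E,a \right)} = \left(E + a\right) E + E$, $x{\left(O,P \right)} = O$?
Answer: $- \frac{256233}{4} \approx -64058.0$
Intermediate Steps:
$I{\left(R \right)} = \frac{1}{14 + R}$
$j{\left(E,a \right)} = E + E \left(E + a\right)$ ($j{\left(E,a \right)} = E \left(E + a\right) + E = E + E \left(E + a\right)$)
$V{\left(-577 \right)} - j{\left(-255,I{\left(x{\left(6,1 \right)} \right)} \right)} = 699 - - 255 \left(1 - 255 + \frac{1}{14 + 6}\right) = 699 - - 255 \left(1 - 255 + \frac{1}{20}\right) = 699 - \left(-255\right) \left(- \frac{5079}{20}\right) = 699 - \frac{259029}{4} = - \frac{256233}{4}$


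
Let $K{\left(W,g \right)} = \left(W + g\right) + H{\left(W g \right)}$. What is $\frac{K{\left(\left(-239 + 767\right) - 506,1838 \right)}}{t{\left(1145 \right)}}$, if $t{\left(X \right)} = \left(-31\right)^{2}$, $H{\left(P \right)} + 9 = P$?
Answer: $\frac{42287}{961} \approx 44.003$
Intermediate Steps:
$H{\left(P \right)} = -9 + P$
$K{\left(W,g \right)} = -9 + W + g + W g$ ($K{\left(W,g \right)} = \left(W + g\right) + \left(-9 + W g\right) = -9 + W + g + W g$)
$t{\left(X \right)} = 961$
$\frac{K{\left(\left(-239 + 767\right) - 506,1838 \right)}}{t{\left(1145 \right)}} = \frac{-9 + \left(\left(-239 + 767\right) - 506\right) + 1838 + \left(\left(-239 + 767\right) - 506\right) 1838}{961} = \left(-9 + \left(528 - 506\right) + 1838 + \left(528 - 506\right) 1838\right) \frac{1}{961} = \left(-9 + 22 + 1838 + 22 \cdot 1838\right) \frac{1}{961} = \left(-9 + 22 + 1838 + 40436\right) \frac{1}{961} = 42287 \cdot \frac{1}{961} = \frac{42287}{961}$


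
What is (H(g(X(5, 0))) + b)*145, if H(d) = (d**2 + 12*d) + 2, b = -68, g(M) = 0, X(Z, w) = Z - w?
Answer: -9570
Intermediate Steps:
H(d) = 2 + d**2 + 12*d
(H(g(X(5, 0))) + b)*145 = ((2 + 0**2 + 12*0) - 68)*145 = ((2 + 0 + 0) - 68)*145 = (2 - 68)*145 = -66*145 = -9570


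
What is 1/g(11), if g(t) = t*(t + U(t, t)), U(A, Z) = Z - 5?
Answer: 1/187 ≈ 0.0053476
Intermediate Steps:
U(A, Z) = -5 + Z
g(t) = t*(-5 + 2*t) (g(t) = t*(t + (-5 + t)) = t*(-5 + 2*t))
1/g(11) = 1/(11*(-5 + 2*11)) = 1/(11*(-5 + 22)) = 1/(11*17) = 1/187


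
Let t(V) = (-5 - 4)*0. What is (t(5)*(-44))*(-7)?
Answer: 0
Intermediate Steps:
t(V) = 0 (t(V) = -9*0 = 0)
(t(5)*(-44))*(-7) = (0*(-44))*(-7) = 0*(-7) = 0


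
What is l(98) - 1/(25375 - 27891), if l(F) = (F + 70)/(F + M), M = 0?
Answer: 30199/17612 ≈ 1.7147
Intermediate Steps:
l(F) = (70 + F)/F (l(F) = (F + 70)/(F + 0) = (70 + F)/F)
l(98) - 1/(25375 - 27891) = (70 + 98)/98 - 1/(25375 - 27891) = (1/98)*168 - 1/(-2516) = 12/7 - 1*(-1/2516) = 12/7 + 1/2516 = 30199/17612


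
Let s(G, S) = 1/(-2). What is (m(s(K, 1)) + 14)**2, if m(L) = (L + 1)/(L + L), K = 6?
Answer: 729/4 ≈ 182.25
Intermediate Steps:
s(G, S) = -1/2
m(L) = (1 + L)/(2*L) (m(L) = (1 + L)/((2*L)) = (1 + L)*(1/(2*L)) = (1 + L)/(2*L))
(m(s(K, 1)) + 14)**2 = ((1 - 1/2)/(2*(-1/2)) + 14)**2 = ((1/2)*(-2)*(1/2) + 14)**2 = (-1/2 + 14)**2 = (27/2)**2 = 729/4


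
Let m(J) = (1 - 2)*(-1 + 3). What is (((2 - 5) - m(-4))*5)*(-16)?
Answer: 80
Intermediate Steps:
m(J) = -2 (m(J) = -1*2 = -2)
(((2 - 5) - m(-4))*5)*(-16) = (((2 - 5) - 1*(-2))*5)*(-16) = ((-3 + 2)*5)*(-16) = -1*5*(-16) = -5*(-16) = 80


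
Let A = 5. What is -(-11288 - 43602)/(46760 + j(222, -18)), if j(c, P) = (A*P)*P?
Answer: 5489/4838 ≈ 1.1346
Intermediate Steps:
j(c, P) = 5*P**2 (j(c, P) = (5*P)*P = 5*P**2)
-(-11288 - 43602)/(46760 + j(222, -18)) = -(-11288 - 43602)/(46760 + 5*(-18)**2) = -(-54890)/(46760 + 5*324) = -(-54890)/(46760 + 1620) = -(-54890)/48380 = -1*(-5489/4838) = 5489/4838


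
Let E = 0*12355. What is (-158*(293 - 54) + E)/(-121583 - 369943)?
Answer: 18881/245763 ≈ 0.076826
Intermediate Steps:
E = 0
(-158*(293 - 54) + E)/(-121583 - 369943) = (-158*(293 - 54) + 0)/(-121583 - 369943) = (-158*239 + 0)/(-491526) = (-37762 + 0)*(-1/491526) = -37762*(-1/491526) = 18881/245763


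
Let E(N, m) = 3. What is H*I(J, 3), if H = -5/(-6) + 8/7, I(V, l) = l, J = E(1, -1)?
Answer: 83/14 ≈ 5.9286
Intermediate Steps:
J = 3
H = 83/42 (H = -5*(-⅙) + 8*(⅐) = ⅚ + 8/7 = 83/42 ≈ 1.9762)
H*I(J, 3) = (83/42)*3 = 83/14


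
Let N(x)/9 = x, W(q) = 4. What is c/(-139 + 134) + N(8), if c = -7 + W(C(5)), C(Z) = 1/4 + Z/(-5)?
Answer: 363/5 ≈ 72.600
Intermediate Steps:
C(Z) = ¼ - Z/5 (C(Z) = 1*(¼) + Z*(-⅕) = ¼ - Z/5)
N(x) = 9*x
c = -3 (c = -7 + 4 = -3)
c/(-139 + 134) + N(8) = -3/(-139 + 134) + 9*8 = -3/(-5) + 72 = -3*(-⅕) + 72 = ⅗ + 72 = 363/5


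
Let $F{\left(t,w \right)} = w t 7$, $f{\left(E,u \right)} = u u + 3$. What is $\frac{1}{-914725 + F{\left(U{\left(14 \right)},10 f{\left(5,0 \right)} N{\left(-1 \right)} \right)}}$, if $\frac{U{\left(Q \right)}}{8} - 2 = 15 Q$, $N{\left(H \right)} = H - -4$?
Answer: $\frac{1}{153755} \approx 6.5039 \cdot 10^{-6}$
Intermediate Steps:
$N{\left(H \right)} = 4 + H$ ($N{\left(H \right)} = H + 4 = 4 + H$)
$f{\left(E,u \right)} = 3 + u^{2}$ ($f{\left(E,u \right)} = u^{2} + 3 = 3 + u^{2}$)
$U{\left(Q \right)} = 16 + 120 Q$ ($U{\left(Q \right)} = 16 + 8 \cdot 15 Q = 16 + 120 Q$)
$F{\left(t,w \right)} = 7 t w$ ($F{\left(t,w \right)} = t w 7 = 7 t w$)
$\frac{1}{-914725 + F{\left(U{\left(14 \right)},10 f{\left(5,0 \right)} N{\left(-1 \right)} \right)}} = \frac{1}{-914725 + 7 \left(16 + 120 \cdot 14\right) 10 \left(3 + 0^{2}\right) \left(4 - 1\right)} = \frac{1}{-914725 + 7 \left(16 + 1680\right) 10 \left(3 + 0\right) 3} = \frac{1}{-914725 + 7 \cdot 1696 \cdot 10 \cdot 3 \cdot 3} = \frac{1}{-914725 + 7 \cdot 1696 \cdot 30 \cdot 3} = \frac{1}{-914725 + 7 \cdot 1696 \cdot 90} = \frac{1}{-914725 + 1068480} = \frac{1}{153755}$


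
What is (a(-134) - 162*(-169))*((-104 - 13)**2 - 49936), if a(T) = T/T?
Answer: -992406613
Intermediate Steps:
a(T) = 1
(a(-134) - 162*(-169))*((-104 - 13)**2 - 49936) = (1 - 162*(-169))*((-104 - 13)**2 - 49936) = (1 + 27378)*((-117)**2 - 49936) = 27379*(13689 - 49936) = 27379*(-36247) = -992406613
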